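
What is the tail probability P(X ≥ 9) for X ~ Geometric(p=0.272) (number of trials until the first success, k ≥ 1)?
0.078895

We have X ~ Geometric(p=0.272) (number of trials until the first success, k ≥ 1).

For discrete distributions, P(X ≥ 9) = 1 - P(X ≤ 8).

P(X ≤ 8) = 0.921105
P(X ≥ 9) = 1 - 0.921105 = 0.078895

So there's approximately a 7.9% chance that X is at least 9.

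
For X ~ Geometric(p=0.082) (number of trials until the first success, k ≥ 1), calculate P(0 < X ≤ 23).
0.860240

We have X ~ Geometric(p=0.082) (number of trials until the first success, k ≥ 1).

To find P(0 < X ≤ 23), we use:
P(0 < X ≤ 23) = P(X ≤ 23) - P(X ≤ 0)
                 = F(23) - F(0)
                 = 0.860240 - 0.000000
                 = 0.860240

So there's approximately a 86.0% chance that X falls in this range.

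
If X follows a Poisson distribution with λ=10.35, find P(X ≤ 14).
0.897034

We have X ~ Poisson(λ=10.35).

The CDF gives us P(X ≤ k).

Using the CDF:
P(X ≤ 14) = 0.897034

This means there's approximately a 89.7% chance that X is at most 14.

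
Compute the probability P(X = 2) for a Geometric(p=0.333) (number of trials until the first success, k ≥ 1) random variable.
0.222111

We have X ~ Geometric(p=0.333) (number of trials until the first success, k ≥ 1).

For a Geometric distribution, the PMF gives us the probability of each outcome.

Using the PMF formula:
P(X = 2) = 0.222111

Rounded to 4 decimal places: 0.2221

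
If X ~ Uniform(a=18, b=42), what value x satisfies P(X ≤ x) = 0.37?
26.8800

We have X ~ Uniform(a=18, b=42).

We want to find x such that P(X ≤ x) = 0.37.

This is the 37th percentile, which means 37% of values fall below this point.

Using the inverse CDF (quantile function):
x = F⁻¹(0.37) = 26.8800

Verification: P(X ≤ 26.8800) = 0.37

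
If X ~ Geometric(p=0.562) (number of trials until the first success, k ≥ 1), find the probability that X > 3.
0.084028

We have X ~ Geometric(p=0.562) (number of trials until the first success, k ≥ 1).

P(X > 3) = 1 - P(X ≤ 3)
                = 1 - F(3)
                = 1 - 0.915972
                = 0.084028

So there's approximately a 8.4% chance that X exceeds 3.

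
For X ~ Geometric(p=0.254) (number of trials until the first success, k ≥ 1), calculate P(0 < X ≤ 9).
0.928443

We have X ~ Geometric(p=0.254) (number of trials until the first success, k ≥ 1).

To find P(0 < X ≤ 9), we use:
P(0 < X ≤ 9) = P(X ≤ 9) - P(X ≤ 0)
                 = F(9) - F(0)
                 = 0.928443 - 0.000000
                 = 0.928443

So there's approximately a 92.8% chance that X falls in this range.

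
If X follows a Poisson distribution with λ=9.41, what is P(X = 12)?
0.082419

We have X ~ Poisson(λ=9.41).

For a Poisson distribution, the PMF gives us the probability of each outcome.

Using the PMF formula:
P(X = 12) = 0.082419

Rounded to 4 decimal places: 0.0824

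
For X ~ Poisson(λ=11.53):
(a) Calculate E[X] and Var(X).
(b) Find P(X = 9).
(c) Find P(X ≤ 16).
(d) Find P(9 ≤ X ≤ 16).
(a) E[X] = 11.5300, Var(X) = 11.5300
(b) P(X = 9) = 0.097563
(c) P(X ≤ 16) = 0.922234
(d) P(9 ≤ X ≤ 16) = 0.733939

We have X ~ Poisson(λ=11.53).

(a) Moments:
E[X] = 11.5300
Var(X) = 11.5300
σ = √Var(X) = 3.3956

(b) Point probability using PMF:
P(X = 9) = 0.097563

(c) Cumulative probability using CDF:
P(X ≤ 16) = F(16) = 0.922234

(d) Range probability:
P(9 ≤ X ≤ 16) = P(X ≤ 16) - P(X ≤ 8)
                   = F(16) - F(8)
                   = 0.922234 - 0.188295
                   = 0.733939

This means approximately 73.4% of outcomes fall in the interval [9, 16].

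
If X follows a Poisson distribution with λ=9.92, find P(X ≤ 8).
0.341899

We have X ~ Poisson(λ=9.92).

The CDF gives us P(X ≤ k).

Using the CDF:
P(X ≤ 8) = 0.341899

This means there's approximately a 34.2% chance that X is at most 8.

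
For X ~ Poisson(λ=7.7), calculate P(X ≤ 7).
0.495560

We have X ~ Poisson(λ=7.7).

The CDF gives us P(X ≤ k).

Using the CDF:
P(X ≤ 7) = 0.495560

This means there's approximately a 49.6% chance that X is at most 7.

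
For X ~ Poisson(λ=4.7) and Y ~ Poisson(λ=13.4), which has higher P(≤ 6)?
X has higher probability (P(X ≤ 6) = 0.8046 > P(Y ≤ 6) = 0.0204)

Compute P(≤ 6) for each distribution:

X ~ Poisson(λ=4.7):
P(X ≤ 6) = 0.8046

Y ~ Poisson(λ=13.4):
P(Y ≤ 6) = 0.0204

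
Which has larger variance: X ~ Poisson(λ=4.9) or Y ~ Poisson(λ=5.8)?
Y has larger variance (5.8000 > 4.9000)

Compute the variance for each distribution:

X ~ Poisson(λ=4.9):
Var(X) = 4.9000

Y ~ Poisson(λ=5.8):
Var(Y) = 5.8000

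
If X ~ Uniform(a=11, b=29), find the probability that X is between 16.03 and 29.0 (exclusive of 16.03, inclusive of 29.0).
0.720556

We have X ~ Uniform(a=11, b=29).

To find P(16.03 < X ≤ 29.0), we use:
P(16.03 < X ≤ 29.0) = P(X ≤ 29.0) - P(X ≤ 16.03)
                 = F(29.0) - F(16.03)
                 = 1.000000 - 0.279444
                 = 0.720556

So there's approximately a 72.1% chance that X falls in this range.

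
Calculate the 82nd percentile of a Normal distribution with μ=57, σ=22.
77.1380

We have X ~ Normal(μ=57, σ=22).

We want to find x such that P(X ≤ x) = 0.82.

This is the 82nd percentile, which means 82% of values fall below this point.

Using the inverse CDF (quantile function):
x = F⁻¹(0.82) = 77.1380

Verification: P(X ≤ 77.1380) = 0.82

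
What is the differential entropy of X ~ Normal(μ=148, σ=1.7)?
1.9496 nats

We have X ~ Normal(μ=148, σ=1.7).

The differential entropy measures the uncertainty or information content of the distribution.

For a Normal distribution with μ=148, σ=1.7:
h(X) = 1.9496 nats

(In bits, this would be 2.8126 bits.)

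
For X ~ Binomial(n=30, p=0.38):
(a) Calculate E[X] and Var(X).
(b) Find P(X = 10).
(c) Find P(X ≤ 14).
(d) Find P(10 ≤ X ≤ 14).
(a) E[X] = 11.4000, Var(X) = 7.0680
(b) P(X = 10) = 0.132875
(c) P(X ≤ 14) = 0.877427
(d) P(10 ≤ X ≤ 14) = 0.637337

We have X ~ Binomial(n=30, p=0.38).

(a) Moments:
E[X] = 11.4000
Var(X) = 7.0680
σ = √Var(X) = 2.6586

(b) Point probability using PMF:
P(X = 10) = 0.132875

(c) Cumulative probability using CDF:
P(X ≤ 14) = F(14) = 0.877427

(d) Range probability:
P(10 ≤ X ≤ 14) = P(X ≤ 14) - P(X ≤ 9)
                   = F(14) - F(9)
                   = 0.877427 - 0.240090
                   = 0.637337

This means approximately 63.7% of outcomes fall in the interval [10, 14].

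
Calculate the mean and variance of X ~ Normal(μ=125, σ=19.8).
E[X] = 125.0000, Var(X) = 392.0400

We have X ~ Normal(μ=125, σ=19.8).

For a Normal distribution with μ=125, σ=19.8:

Expected value:
E[X] = 125.0000

Variance:
Var(X) = 392.0400

Standard deviation:
σ = √Var(X) = 19.8000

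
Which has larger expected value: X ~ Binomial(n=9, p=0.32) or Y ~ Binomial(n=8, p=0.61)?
Y has larger mean (4.8800 > 2.8800)

Compute the expected value for each distribution:

X ~ Binomial(n=9, p=0.32):
E[X] = 2.8800

Y ~ Binomial(n=8, p=0.61):
E[Y] = 4.8800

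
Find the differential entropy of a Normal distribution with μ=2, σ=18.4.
4.3313 nats

We have X ~ Normal(μ=2, σ=18.4).

The differential entropy measures the uncertainty or information content of the distribution.

For a Normal distribution with μ=2, σ=18.4:
h(X) = 4.3313 nats

(In bits, this would be 6.2487 bits.)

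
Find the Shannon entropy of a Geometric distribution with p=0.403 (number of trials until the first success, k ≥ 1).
1.6730 nats

We have X ~ Geometric(p=0.403) (number of trials until the first success, k ≥ 1).

The Shannon entropy measures the uncertainty or information content of the distribution.

For a Geometric distribution with p=0.403 (number of trials until the first success, k ≥ 1):
H(X) = 1.6730 nats

(In bits, this would be 2.4136 bits.)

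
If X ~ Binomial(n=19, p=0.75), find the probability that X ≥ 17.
0.111345

We have X ~ Binomial(n=19, p=0.75).

For discrete distributions, P(X ≥ 17) = 1 - P(X ≤ 16).

P(X ≤ 16) = 0.888655
P(X ≥ 17) = 1 - 0.888655 = 0.111345

So there's approximately a 11.1% chance that X is at least 17.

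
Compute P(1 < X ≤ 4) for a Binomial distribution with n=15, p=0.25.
0.606305

We have X ~ Binomial(n=15, p=0.25).

To find P(1 < X ≤ 4), we use:
P(1 < X ≤ 4) = P(X ≤ 4) - P(X ≤ 1)
                 = F(4) - F(1)
                 = 0.686486 - 0.080181
                 = 0.606305

So there's approximately a 60.6% chance that X falls in this range.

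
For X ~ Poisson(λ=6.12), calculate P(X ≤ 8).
0.834602

We have X ~ Poisson(λ=6.12).

The CDF gives us P(X ≤ k).

Using the CDF:
P(X ≤ 8) = 0.834602

This means there's approximately a 83.5% chance that X is at most 8.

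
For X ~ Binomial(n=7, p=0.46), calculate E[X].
3.2200

We have X ~ Binomial(n=7, p=0.46).

For a Binomial distribution with n=7, p=0.46:
E[X] = 3.2200

This is the expected (average) value of X.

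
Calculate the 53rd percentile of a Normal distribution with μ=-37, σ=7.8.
-36.4129

We have X ~ Normal(μ=-37, σ=7.8).

We want to find x such that P(X ≤ x) = 0.53.

This is the 53rd percentile, which means 53% of values fall below this point.

Using the inverse CDF (quantile function):
x = F⁻¹(0.53) = -36.4129

Verification: P(X ≤ -36.4129) = 0.53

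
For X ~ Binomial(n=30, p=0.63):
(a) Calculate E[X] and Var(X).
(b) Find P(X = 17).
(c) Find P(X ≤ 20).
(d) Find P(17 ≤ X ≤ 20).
(a) E[X] = 18.9000, Var(X) = 6.9930
(b) P(X = 17) = 0.113168
(c) P(X ≤ 20) = 0.723471
(d) P(17 ≤ X ≤ 20) = 0.542144

We have X ~ Binomial(n=30, p=0.63).

(a) Moments:
E[X] = 18.9000
Var(X) = 6.9930
σ = √Var(X) = 2.6444

(b) Point probability using PMF:
P(X = 17) = 0.113168

(c) Cumulative probability using CDF:
P(X ≤ 20) = F(20) = 0.723471

(d) Range probability:
P(17 ≤ X ≤ 20) = P(X ≤ 20) - P(X ≤ 16)
                   = F(20) - F(16)
                   = 0.723471 - 0.181328
                   = 0.542144

This means approximately 54.2% of outcomes fall in the interval [17, 20].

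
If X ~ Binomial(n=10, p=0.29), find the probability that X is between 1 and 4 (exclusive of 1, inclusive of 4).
0.700837

We have X ~ Binomial(n=10, p=0.29).

To find P(1 < X ≤ 4), we use:
P(1 < X ≤ 4) = P(X ≤ 4) - P(X ≤ 1)
                 = F(4) - F(1)
                 = 0.866350 - 0.165513
                 = 0.700837

So there's approximately a 70.1% chance that X falls in this range.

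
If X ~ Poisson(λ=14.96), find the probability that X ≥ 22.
0.051921

We have X ~ Poisson(λ=14.96).

For discrete distributions, P(X ≥ 22) = 1 - P(X ≤ 21).

P(X ≤ 21) = 0.948079
P(X ≥ 22) = 1 - 0.948079 = 0.051921

So there's approximately a 5.2% chance that X is at least 22.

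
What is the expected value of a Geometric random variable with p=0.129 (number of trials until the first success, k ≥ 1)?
7.7519

We have X ~ Geometric(p=0.129) (number of trials until the first success, k ≥ 1).

For a Geometric distribution with p=0.129 (number of trials until the first success, k ≥ 1):
E[X] = 7.7519

This is the expected (average) value of X.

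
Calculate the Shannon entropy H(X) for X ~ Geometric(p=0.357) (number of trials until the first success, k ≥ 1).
1.8254 nats

We have X ~ Geometric(p=0.357) (number of trials until the first success, k ≥ 1).

The Shannon entropy measures the uncertainty or information content of the distribution.

For a Geometric distribution with p=0.357 (number of trials until the first success, k ≥ 1):
H(X) = 1.8254 nats

(In bits, this would be 2.6335 bits.)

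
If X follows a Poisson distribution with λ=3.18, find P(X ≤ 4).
0.784165

We have X ~ Poisson(λ=3.18).

The CDF gives us P(X ≤ k).

Using the CDF:
P(X ≤ 4) = 0.784165

This means there's approximately a 78.4% chance that X is at most 4.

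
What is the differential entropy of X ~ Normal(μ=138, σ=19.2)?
4.3738 nats

We have X ~ Normal(μ=138, σ=19.2).

The differential entropy measures the uncertainty or information content of the distribution.

For a Normal distribution with μ=138, σ=19.2:
h(X) = 4.3738 nats

(In bits, this would be 6.3101 bits.)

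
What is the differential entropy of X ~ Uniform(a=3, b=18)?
2.7081 nats

We have X ~ Uniform(a=3, b=18).

The differential entropy measures the uncertainty or information content of the distribution.

For a Uniform distribution with a=3, b=18:
h(X) = 2.7081 nats

(In bits, this would be 3.9069 bits.)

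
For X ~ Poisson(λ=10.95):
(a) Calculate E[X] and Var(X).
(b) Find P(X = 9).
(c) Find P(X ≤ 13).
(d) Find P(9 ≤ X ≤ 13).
(a) E[X] = 10.9500, Var(X) = 10.9500
(b) P(X = 9) = 0.109506
(c) P(X ≤ 13) = 0.785900
(d) P(9 ≤ X ≤ 13) = 0.549445

We have X ~ Poisson(λ=10.95).

(a) Moments:
E[X] = 10.9500
Var(X) = 10.9500
σ = √Var(X) = 3.3091

(b) Point probability using PMF:
P(X = 9) = 0.109506

(c) Cumulative probability using CDF:
P(X ≤ 13) = F(13) = 0.785900

(d) Range probability:
P(9 ≤ X ≤ 13) = P(X ≤ 13) - P(X ≤ 8)
                   = F(13) - F(8)
                   = 0.785900 - 0.236455
                   = 0.549445

This means approximately 54.9% of outcomes fall in the interval [9, 13].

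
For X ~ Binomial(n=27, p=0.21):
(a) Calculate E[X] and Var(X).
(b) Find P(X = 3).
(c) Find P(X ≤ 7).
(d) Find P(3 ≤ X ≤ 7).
(a) E[X] = 5.6700, Var(X) = 4.4793
(b) P(X = 3) = 0.094588
(c) P(X ≤ 7) = 0.809883
(d) P(3 ≤ X ≤ 7) = 0.753105

We have X ~ Binomial(n=27, p=0.21).

(a) Moments:
E[X] = 5.6700
Var(X) = 4.4793
σ = √Var(X) = 2.1164

(b) Point probability using PMF:
P(X = 3) = 0.094588

(c) Cumulative probability using CDF:
P(X ≤ 7) = F(7) = 0.809883

(d) Range probability:
P(3 ≤ X ≤ 7) = P(X ≤ 7) - P(X ≤ 2)
                   = F(7) - F(2)
                   = 0.809883 - 0.056777
                   = 0.753105

This means approximately 75.3% of outcomes fall in the interval [3, 7].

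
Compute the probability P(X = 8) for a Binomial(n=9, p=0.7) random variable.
0.155650

We have X ~ Binomial(n=9, p=0.7).

For a Binomial distribution, the PMF gives us the probability of each outcome.

Using the PMF formula:
P(X = 8) = 0.155650

Rounded to 4 decimal places: 0.1556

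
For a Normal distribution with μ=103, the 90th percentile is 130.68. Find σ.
σ = 21.5988

For X ~ Normal(μ, σ), the p-th percentile satisfies x = μ + z_p × σ,
where z_p = Φ⁻¹(p) is the standard normal quantile.

Step 1: z_{0.9} = Φ⁻¹(0.9) = 1.2816

Step 2: Solve for σ:
130.68 = 103 + 1.2816 × σ
σ = (130.68 - 103) / 1.2816
σ = 27.68 / 1.2816
σ = 21.5988

Verification: μ + z × σ = 103 + 1.2816 × 21.5988 = 130.68 ✓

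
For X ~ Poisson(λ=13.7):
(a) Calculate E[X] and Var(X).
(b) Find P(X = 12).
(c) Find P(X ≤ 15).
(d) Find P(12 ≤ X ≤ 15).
(a) E[X] = 13.7000, Var(X) = 13.7000
(b) P(X = 12) = 0.102441
(c) P(X ≤ 15) = 0.698687
(d) P(12 ≤ X ≤ 15) = 0.412531

We have X ~ Poisson(λ=13.7).

(a) Moments:
E[X] = 13.7000
Var(X) = 13.7000
σ = √Var(X) = 3.7014

(b) Point probability using PMF:
P(X = 12) = 0.102441

(c) Cumulative probability using CDF:
P(X ≤ 15) = F(15) = 0.698687

(d) Range probability:
P(12 ≤ X ≤ 15) = P(X ≤ 15) - P(X ≤ 11)
                   = F(15) - F(11)
                   = 0.698687 - 0.286156
                   = 0.412531

This means approximately 41.3% of outcomes fall in the interval [12, 15].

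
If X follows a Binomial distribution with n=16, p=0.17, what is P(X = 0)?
0.050728

We have X ~ Binomial(n=16, p=0.17).

For a Binomial distribution, the PMF gives us the probability of each outcome.

Using the PMF formula:
P(X = 0) = 0.050728

Rounded to 4 decimal places: 0.0507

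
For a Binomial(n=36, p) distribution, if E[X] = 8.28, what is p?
p = 0.23

For a Binomial(n, p) distribution:
E[X] = n × p

Given n = 36 and E[X] = 8.28:
8.28 = 36 × p
p = 8.28 / 36 = 0.23

Verification: Binomial(36, 0.23) has E[X] = 8.28 ✓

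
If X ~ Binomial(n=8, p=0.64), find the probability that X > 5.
0.404180

We have X ~ Binomial(n=8, p=0.64).

P(X > 5) = 1 - P(X ≤ 5)
                = 1 - F(5)
                = 1 - 0.595820
                = 0.404180

So there's approximately a 40.4% chance that X exceeds 5.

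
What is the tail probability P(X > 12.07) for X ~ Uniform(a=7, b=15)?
0.366250

We have X ~ Uniform(a=7, b=15).

P(X > 12.07) = 1 - P(X ≤ 12.07)
                = 1 - F(12.07)
                = 1 - 0.633750
                = 0.366250

So there's approximately a 36.6% chance that X exceeds 12.07.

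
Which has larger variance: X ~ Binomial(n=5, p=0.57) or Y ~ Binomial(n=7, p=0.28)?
Y has larger variance (1.4112 > 1.2255)

Compute the variance for each distribution:

X ~ Binomial(n=5, p=0.57):
Var(X) = 1.2255

Y ~ Binomial(n=7, p=0.28):
Var(Y) = 1.4112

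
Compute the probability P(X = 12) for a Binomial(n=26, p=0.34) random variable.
0.068586

We have X ~ Binomial(n=26, p=0.34).

For a Binomial distribution, the PMF gives us the probability of each outcome.

Using the PMF formula:
P(X = 12) = 0.068586

Rounded to 4 decimal places: 0.0686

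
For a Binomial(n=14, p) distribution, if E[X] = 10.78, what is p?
p = 0.77

For a Binomial(n, p) distribution:
E[X] = n × p

Given n = 14 and E[X] = 10.78:
10.78 = 14 × p
p = 10.78 / 14 = 0.77

Verification: Binomial(14, 0.77) has E[X] = 10.78 ✓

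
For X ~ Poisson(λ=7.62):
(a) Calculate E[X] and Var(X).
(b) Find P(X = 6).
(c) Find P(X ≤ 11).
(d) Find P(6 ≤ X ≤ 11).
(a) E[X] = 7.6200, Var(X) = 7.6200
(b) P(X = 6) = 0.133375
(c) P(X ≤ 11) = 0.913539
(d) P(6 ≤ X ≤ 11) = 0.684966

We have X ~ Poisson(λ=7.62).

(a) Moments:
E[X] = 7.6200
Var(X) = 7.6200
σ = √Var(X) = 2.7604

(b) Point probability using PMF:
P(X = 6) = 0.133375

(c) Cumulative probability using CDF:
P(X ≤ 11) = F(11) = 0.913539

(d) Range probability:
P(6 ≤ X ≤ 11) = P(X ≤ 11) - P(X ≤ 5)
                   = F(11) - F(5)
                   = 0.913539 - 0.228573
                   = 0.684966

This means approximately 68.5% of outcomes fall in the interval [6, 11].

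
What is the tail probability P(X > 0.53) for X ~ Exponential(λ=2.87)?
0.218471

We have X ~ Exponential(λ=2.87).

P(X > 0.53) = 1 - P(X ≤ 0.53)
                = 1 - F(0.53)
                = 1 - 0.781529
                = 0.218471

So there's approximately a 21.8% chance that X exceeds 0.53.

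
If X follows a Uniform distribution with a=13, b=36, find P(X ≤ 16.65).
0.158696

We have X ~ Uniform(a=13, b=36).

The CDF gives us P(X ≤ k).

Using the CDF:
P(X ≤ 16.65) = 0.158696

This means there's approximately a 15.9% chance that X is at most 16.65.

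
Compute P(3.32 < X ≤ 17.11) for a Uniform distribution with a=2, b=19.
0.811176

We have X ~ Uniform(a=2, b=19).

To find P(3.32 < X ≤ 17.11), we use:
P(3.32 < X ≤ 17.11) = P(X ≤ 17.11) - P(X ≤ 3.32)
                 = F(17.11) - F(3.32)
                 = 0.888824 - 0.077647
                 = 0.811176

So there's approximately a 81.1% chance that X falls in this range.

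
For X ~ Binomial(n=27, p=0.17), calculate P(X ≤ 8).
0.970347

We have X ~ Binomial(n=27, p=0.17).

The CDF gives us P(X ≤ k).

Using the CDF:
P(X ≤ 8) = 0.970347

This means there's approximately a 97.0% chance that X is at most 8.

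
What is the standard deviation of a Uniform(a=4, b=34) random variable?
8.6603

We have X ~ Uniform(a=4, b=34).

For a Uniform distribution with a=4, b=34:
σ = √Var(X) = 8.6603

The standard deviation is the square root of the variance.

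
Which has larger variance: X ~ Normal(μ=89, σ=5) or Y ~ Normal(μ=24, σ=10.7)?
Y has larger variance (114.4900 > 25.0000)

Compute the variance for each distribution:

X ~ Normal(μ=89, σ=5):
Var(X) = 25.0000

Y ~ Normal(μ=24, σ=10.7):
Var(Y) = 114.4900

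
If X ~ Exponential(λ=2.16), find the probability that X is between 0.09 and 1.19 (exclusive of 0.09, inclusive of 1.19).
0.746824

We have X ~ Exponential(λ=2.16).

To find P(0.09 < X ≤ 1.19), we use:
P(0.09 < X ≤ 1.19) = P(X ≤ 1.19) - P(X ≤ 0.09)
                 = F(1.19) - F(0.09)
                 = 0.923495 - 0.176671
                 = 0.746824

So there's approximately a 74.7% chance that X falls in this range.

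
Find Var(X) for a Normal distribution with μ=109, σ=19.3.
372.4900

We have X ~ Normal(μ=109, σ=19.3).

For a Normal distribution with μ=109, σ=19.3:
Var(X) = 372.4900

The variance measures the spread of the distribution around the mean.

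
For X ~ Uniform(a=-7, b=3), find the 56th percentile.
-1.4000

We have X ~ Uniform(a=-7, b=3).

We want to find x such that P(X ≤ x) = 0.56.

This is the 56th percentile, which means 56% of values fall below this point.

Using the inverse CDF (quantile function):
x = F⁻¹(0.56) = -1.4000

Verification: P(X ≤ -1.4000) = 0.56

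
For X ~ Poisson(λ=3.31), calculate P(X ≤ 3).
0.578130

We have X ~ Poisson(λ=3.31).

The CDF gives us P(X ≤ k).

Using the CDF:
P(X ≤ 3) = 0.578130

This means there's approximately a 57.8% chance that X is at most 3.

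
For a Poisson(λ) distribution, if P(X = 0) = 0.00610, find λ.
λ = 5.0995

For a Poisson(λ) distribution, the PMF at 0 is:
P(X = 0) = λ^0 e^(-λ) / 0! = e^(-λ)

Given P(X = 0) = 0.00610:
e^(-λ) = 0.00610
-λ = ln(0.00610)
λ = -ln(0.00610) = 5.0995

Verification: e^(-5.0995) = 0.00610 ✓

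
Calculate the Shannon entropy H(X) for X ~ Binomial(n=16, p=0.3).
2.0196 nats

We have X ~ Binomial(n=16, p=0.3).

The Shannon entropy measures the uncertainty or information content of the distribution.

For a Binomial distribution with n=16, p=0.3:
H(X) = 2.0196 nats

(In bits, this would be 2.9137 bits.)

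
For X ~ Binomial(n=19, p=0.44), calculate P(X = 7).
0.153021

We have X ~ Binomial(n=19, p=0.44).

For a Binomial distribution, the PMF gives us the probability of each outcome.

Using the PMF formula:
P(X = 7) = 0.153021

Rounded to 4 decimal places: 0.1530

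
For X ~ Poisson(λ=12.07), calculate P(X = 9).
0.085836

We have X ~ Poisson(λ=12.07).

For a Poisson distribution, the PMF gives us the probability of each outcome.

Using the PMF formula:
P(X = 9) = 0.085836

Rounded to 4 decimal places: 0.0858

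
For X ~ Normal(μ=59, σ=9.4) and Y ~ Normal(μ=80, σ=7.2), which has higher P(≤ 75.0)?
X has higher probability (P(X ≤ 75.0) = 0.9556 > P(Y ≤ 75.0) = 0.2437)

Compute P(≤ 75.0) for each distribution:

X ~ Normal(μ=59, σ=9.4):
P(X ≤ 75.0) = 0.9556

Y ~ Normal(μ=80, σ=7.2):
P(Y ≤ 75.0) = 0.2437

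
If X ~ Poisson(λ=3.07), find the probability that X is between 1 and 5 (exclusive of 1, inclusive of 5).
0.719927

We have X ~ Poisson(λ=3.07).

To find P(1 < X ≤ 5), we use:
P(1 < X ≤ 5) = P(X ≤ 5) - P(X ≤ 1)
                 = F(5) - F(1)
                 = 0.908861 - 0.188934
                 = 0.719927

So there's approximately a 72.0% chance that X falls in this range.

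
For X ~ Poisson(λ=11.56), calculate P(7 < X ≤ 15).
0.763914

We have X ~ Poisson(λ=11.56).

To find P(7 < X ≤ 15), we use:
P(7 < X ≤ 15) = P(X ≤ 15) - P(X ≤ 7)
                 = F(15) - F(7)
                 = 0.874478 - 0.110564
                 = 0.763914

So there's approximately a 76.4% chance that X falls in this range.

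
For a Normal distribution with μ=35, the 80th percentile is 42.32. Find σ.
σ = 8.6975

For X ~ Normal(μ, σ), the p-th percentile satisfies x = μ + z_p × σ,
where z_p = Φ⁻¹(p) is the standard normal quantile.

Step 1: z_{0.8} = Φ⁻¹(0.8) = 0.8416

Step 2: Solve for σ:
42.32 = 35 + 0.8416 × σ
σ = (42.32 - 35) / 0.8416
σ = 7.32 / 0.8416
σ = 8.6975

Verification: μ + z × σ = 35 + 0.8416 × 8.6975 = 42.32 ✓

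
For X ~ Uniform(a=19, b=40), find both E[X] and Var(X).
E[X] = 29.5000, Var(X) = 36.7500

We have X ~ Uniform(a=19, b=40).

For a Uniform distribution with a=19, b=40:

Expected value:
E[X] = 29.5000

Variance:
Var(X) = 36.7500

Standard deviation:
σ = √Var(X) = 6.0622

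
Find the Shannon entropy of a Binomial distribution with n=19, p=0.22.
1.9995 nats

We have X ~ Binomial(n=19, p=0.22).

The Shannon entropy measures the uncertainty or information content of the distribution.

For a Binomial distribution with n=19, p=0.22:
H(X) = 1.9995 nats

(In bits, this would be 2.8846 bits.)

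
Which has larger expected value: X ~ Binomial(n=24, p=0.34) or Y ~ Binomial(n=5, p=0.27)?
X has larger mean (8.1600 > 1.3500)

Compute the expected value for each distribution:

X ~ Binomial(n=24, p=0.34):
E[X] = 8.1600

Y ~ Binomial(n=5, p=0.27):
E[Y] = 1.3500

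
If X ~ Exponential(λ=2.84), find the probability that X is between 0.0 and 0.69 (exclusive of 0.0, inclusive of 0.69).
0.859085

We have X ~ Exponential(λ=2.84).

To find P(0.0 < X ≤ 0.69), we use:
P(0.0 < X ≤ 0.69) = P(X ≤ 0.69) - P(X ≤ 0.0)
                 = F(0.69) - F(0.0)
                 = 0.859085 - 0.000000
                 = 0.859085

So there's approximately a 85.9% chance that X falls in this range.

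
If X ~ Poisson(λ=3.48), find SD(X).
1.8655

We have X ~ Poisson(λ=3.48).

For a Poisson distribution with λ=3.48:
σ = √Var(X) = 1.8655

The standard deviation is the square root of the variance.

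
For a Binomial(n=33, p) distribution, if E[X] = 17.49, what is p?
p = 0.53

For a Binomial(n, p) distribution:
E[X] = n × p

Given n = 33 and E[X] = 17.49:
17.49 = 33 × p
p = 17.49 / 33 = 0.53

Verification: Binomial(33, 0.53) has E[X] = 17.49 ✓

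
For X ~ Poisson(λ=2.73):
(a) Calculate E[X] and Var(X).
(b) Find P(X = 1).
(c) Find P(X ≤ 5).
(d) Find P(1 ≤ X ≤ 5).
(a) E[X] = 2.7300, Var(X) = 2.7300
(b) P(X = 1) = 0.178049
(c) P(X ≤ 5) = 0.940827
(d) P(1 ≤ X ≤ 5) = 0.875607

We have X ~ Poisson(λ=2.73).

(a) Moments:
E[X] = 2.7300
Var(X) = 2.7300
σ = √Var(X) = 1.6523

(b) Point probability using PMF:
P(X = 1) = 0.178049

(c) Cumulative probability using CDF:
P(X ≤ 5) = F(5) = 0.940827

(d) Range probability:
P(1 ≤ X ≤ 5) = P(X ≤ 5) - P(X ≤ 0)
                   = F(5) - F(0)
                   = 0.940827 - 0.065219
                   = 0.875607

This means approximately 87.6% of outcomes fall in the interval [1, 5].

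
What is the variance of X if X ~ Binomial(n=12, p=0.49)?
2.9988

We have X ~ Binomial(n=12, p=0.49).

For a Binomial distribution with n=12, p=0.49:
Var(X) = 2.9988

The variance measures the spread of the distribution around the mean.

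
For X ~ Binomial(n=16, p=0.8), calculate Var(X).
2.5600

We have X ~ Binomial(n=16, p=0.8).

For a Binomial distribution with n=16, p=0.8:
Var(X) = 2.5600

The variance measures the spread of the distribution around the mean.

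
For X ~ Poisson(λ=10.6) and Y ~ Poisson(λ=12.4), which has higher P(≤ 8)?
X has higher probability (P(X ≤ 8) = 0.2694 > P(Y ≤ 8) = 0.1305)

Compute P(≤ 8) for each distribution:

X ~ Poisson(λ=10.6):
P(X ≤ 8) = 0.2694

Y ~ Poisson(λ=12.4):
P(Y ≤ 8) = 0.1305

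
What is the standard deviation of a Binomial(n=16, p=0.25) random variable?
1.7321

We have X ~ Binomial(n=16, p=0.25).

For a Binomial distribution with n=16, p=0.25:
σ = √Var(X) = 1.7321

The standard deviation is the square root of the variance.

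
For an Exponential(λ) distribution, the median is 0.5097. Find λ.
λ = 1.3599

For X ~ Exponential(λ), the CDF is F(x) = 1 - e^(-λx).
The median m satisfies F(m) = 0.5:
1 - e^(-λm) = 0.5
e^(-λm) = 0.5
λm = ln(2)
m = ln(2) / λ

Given m = 0.5097:
λ = ln(2) / 0.5097 = 0.693147 / 0.5097 = 1.3599

Verification: ln(2) / 1.3599 = 0.5097 ✓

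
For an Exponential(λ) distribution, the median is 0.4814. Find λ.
λ = 1.4399

For X ~ Exponential(λ), the CDF is F(x) = 1 - e^(-λx).
The median m satisfies F(m) = 0.5:
1 - e^(-λm) = 0.5
e^(-λm) = 0.5
λm = ln(2)
m = ln(2) / λ

Given m = 0.4814:
λ = ln(2) / 0.4814 = 0.693147 / 0.4814 = 1.4399

Verification: ln(2) / 1.4399 = 0.4814 ✓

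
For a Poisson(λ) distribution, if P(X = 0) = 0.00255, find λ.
λ = 5.9717

For a Poisson(λ) distribution, the PMF at 0 is:
P(X = 0) = λ^0 e^(-λ) / 0! = e^(-λ)

Given P(X = 0) = 0.00255:
e^(-λ) = 0.00255
-λ = ln(0.00255)
λ = -ln(0.00255) = 5.9717

Verification: e^(-5.9717) = 0.00255 ✓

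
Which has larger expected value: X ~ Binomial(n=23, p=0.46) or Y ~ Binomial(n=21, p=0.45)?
X has larger mean (10.5800 > 9.4500)

Compute the expected value for each distribution:

X ~ Binomial(n=23, p=0.46):
E[X] = 10.5800

Y ~ Binomial(n=21, p=0.45):
E[Y] = 9.4500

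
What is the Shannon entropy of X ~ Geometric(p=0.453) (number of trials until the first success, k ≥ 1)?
1.5204 nats

We have X ~ Geometric(p=0.453) (number of trials until the first success, k ≥ 1).

The Shannon entropy measures the uncertainty or information content of the distribution.

For a Geometric distribution with p=0.453 (number of trials until the first success, k ≥ 1):
H(X) = 1.5204 nats

(In bits, this would be 2.1934 bits.)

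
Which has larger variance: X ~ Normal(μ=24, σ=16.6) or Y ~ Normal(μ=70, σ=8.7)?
X has larger variance (275.5600 > 75.6900)

Compute the variance for each distribution:

X ~ Normal(μ=24, σ=16.6):
Var(X) = 275.5600

Y ~ Normal(μ=70, σ=8.7):
Var(Y) = 75.6900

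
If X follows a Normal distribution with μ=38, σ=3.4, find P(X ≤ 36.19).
0.297241

We have X ~ Normal(μ=38, σ=3.4).

The CDF gives us P(X ≤ k).

Using the CDF:
P(X ≤ 36.19) = 0.297241

This means there's approximately a 29.7% chance that X is at most 36.19.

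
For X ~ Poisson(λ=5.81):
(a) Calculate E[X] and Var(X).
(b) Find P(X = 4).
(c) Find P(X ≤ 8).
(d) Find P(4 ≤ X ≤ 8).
(a) E[X] = 5.8100, Var(X) = 5.8100
(b) P(X = 4) = 0.142312
(c) P(X ≤ 8) = 0.866223
(d) P(4 ≤ X ≤ 8) = 0.697242

We have X ~ Poisson(λ=5.81).

(a) Moments:
E[X] = 5.8100
Var(X) = 5.8100
σ = √Var(X) = 2.4104

(b) Point probability using PMF:
P(X = 4) = 0.142312

(c) Cumulative probability using CDF:
P(X ≤ 8) = F(8) = 0.866223

(d) Range probability:
P(4 ≤ X ≤ 8) = P(X ≤ 8) - P(X ≤ 3)
                   = F(8) - F(3)
                   = 0.866223 - 0.168981
                   = 0.697242

This means approximately 69.7% of outcomes fall in the interval [4, 8].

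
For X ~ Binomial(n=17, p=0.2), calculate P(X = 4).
0.209347

We have X ~ Binomial(n=17, p=0.2).

For a Binomial distribution, the PMF gives us the probability of each outcome.

Using the PMF formula:
P(X = 4) = 0.209347

Rounded to 4 decimal places: 0.2093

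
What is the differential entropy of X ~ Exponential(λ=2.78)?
-0.0225 nats

We have X ~ Exponential(λ=2.78).

The differential entropy measures the uncertainty or information content of the distribution.

For an Exponential distribution with λ=2.78:
h(X) = -0.0225 nats

(In bits, this would be -0.0324 bits.)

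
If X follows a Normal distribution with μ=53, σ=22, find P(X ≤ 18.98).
0.061008

We have X ~ Normal(μ=53, σ=22).

The CDF gives us P(X ≤ k).

Using the CDF:
P(X ≤ 18.98) = 0.061008

This means there's approximately a 6.1% chance that X is at most 18.98.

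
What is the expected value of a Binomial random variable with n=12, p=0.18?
2.1600

We have X ~ Binomial(n=12, p=0.18).

For a Binomial distribution with n=12, p=0.18:
E[X] = 2.1600

This is the expected (average) value of X.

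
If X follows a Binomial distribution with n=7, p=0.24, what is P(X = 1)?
0.323736

We have X ~ Binomial(n=7, p=0.24).

For a Binomial distribution, the PMF gives us the probability of each outcome.

Using the PMF formula:
P(X = 1) = 0.323736

Rounded to 4 decimal places: 0.3237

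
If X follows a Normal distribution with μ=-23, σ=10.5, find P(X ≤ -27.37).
0.338635

We have X ~ Normal(μ=-23, σ=10.5).

The CDF gives us P(X ≤ k).

Using the CDF:
P(X ≤ -27.37) = 0.338635

This means there's approximately a 33.9% chance that X is at most -27.37.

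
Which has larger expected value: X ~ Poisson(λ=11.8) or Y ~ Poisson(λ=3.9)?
X has larger mean (11.8000 > 3.9000)

Compute the expected value for each distribution:

X ~ Poisson(λ=11.8):
E[X] = 11.8000

Y ~ Poisson(λ=3.9):
E[Y] = 3.9000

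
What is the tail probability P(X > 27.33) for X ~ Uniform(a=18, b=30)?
0.222500

We have X ~ Uniform(a=18, b=30).

P(X > 27.33) = 1 - P(X ≤ 27.33)
                = 1 - F(27.33)
                = 1 - 0.777500
                = 0.222500

So there's approximately a 22.3% chance that X exceeds 27.33.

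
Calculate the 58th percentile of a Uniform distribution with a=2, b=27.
16.5000

We have X ~ Uniform(a=2, b=27).

We want to find x such that P(X ≤ x) = 0.58.

This is the 58th percentile, which means 58% of values fall below this point.

Using the inverse CDF (quantile function):
x = F⁻¹(0.58) = 16.5000

Verification: P(X ≤ 16.5000) = 0.58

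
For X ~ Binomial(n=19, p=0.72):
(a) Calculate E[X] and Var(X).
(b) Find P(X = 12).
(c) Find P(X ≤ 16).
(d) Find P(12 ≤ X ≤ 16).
(a) E[X] = 13.6800, Var(X) = 3.8304
(b) P(X = 12) = 0.131954
(c) P(X ≤ 16) = 0.933323
(d) P(12 ≤ X ≤ 16) = 0.799542

We have X ~ Binomial(n=19, p=0.72).

(a) Moments:
E[X] = 13.6800
Var(X) = 3.8304
σ = √Var(X) = 1.9571

(b) Point probability using PMF:
P(X = 12) = 0.131954

(c) Cumulative probability using CDF:
P(X ≤ 16) = F(16) = 0.933323

(d) Range probability:
P(12 ≤ X ≤ 16) = P(X ≤ 16) - P(X ≤ 11)
                   = F(16) - F(11)
                   = 0.933323 - 0.133781
                   = 0.799542

This means approximately 80.0% of outcomes fall in the interval [12, 16].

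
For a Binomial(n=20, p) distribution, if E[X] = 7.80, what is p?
p = 0.39

For a Binomial(n, p) distribution:
E[X] = n × p

Given n = 20 and E[X] = 7.80:
7.80 = 20 × p
p = 7.80 / 20 = 0.39

Verification: Binomial(20, 0.39) has E[X] = 7.80 ✓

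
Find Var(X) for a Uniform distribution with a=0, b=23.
44.0833

We have X ~ Uniform(a=0, b=23).

For a Uniform distribution with a=0, b=23:
Var(X) = 44.0833

The variance measures the spread of the distribution around the mean.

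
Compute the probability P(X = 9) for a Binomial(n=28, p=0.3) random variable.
0.154966

We have X ~ Binomial(n=28, p=0.3).

For a Binomial distribution, the PMF gives us the probability of each outcome.

Using the PMF formula:
P(X = 9) = 0.154966

Rounded to 4 decimal places: 0.1550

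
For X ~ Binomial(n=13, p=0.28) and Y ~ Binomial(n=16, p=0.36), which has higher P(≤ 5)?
X has higher probability (P(X ≤ 5) = 0.8730 > P(Y ≤ 5) = 0.4562)

Compute P(≤ 5) for each distribution:

X ~ Binomial(n=13, p=0.28):
P(X ≤ 5) = 0.8730

Y ~ Binomial(n=16, p=0.36):
P(Y ≤ 5) = 0.4562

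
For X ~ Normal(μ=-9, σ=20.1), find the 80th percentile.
7.9166

We have X ~ Normal(μ=-9, σ=20.1).

We want to find x such that P(X ≤ x) = 0.8.

This is the 80th percentile, which means 80% of values fall below this point.

Using the inverse CDF (quantile function):
x = F⁻¹(0.8) = 7.9166

Verification: P(X ≤ 7.9166) = 0.8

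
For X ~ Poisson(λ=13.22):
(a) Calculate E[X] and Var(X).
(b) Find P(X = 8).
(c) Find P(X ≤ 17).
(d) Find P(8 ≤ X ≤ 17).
(a) E[X] = 13.2200, Var(X) = 13.2200
(b) P(X = 8) = 0.041972
(c) P(X ≤ 17) = 0.877963
(d) P(8 ≤ X ≤ 17) = 0.829820

We have X ~ Poisson(λ=13.22).

(a) Moments:
E[X] = 13.2200
Var(X) = 13.2200
σ = √Var(X) = 3.6359

(b) Point probability using PMF:
P(X = 8) = 0.041972

(c) Cumulative probability using CDF:
P(X ≤ 17) = F(17) = 0.877963

(d) Range probability:
P(8 ≤ X ≤ 17) = P(X ≤ 17) - P(X ≤ 7)
                   = F(17) - F(7)
                   = 0.877963 - 0.048143
                   = 0.829820

This means approximately 83.0% of outcomes fall in the interval [8, 17].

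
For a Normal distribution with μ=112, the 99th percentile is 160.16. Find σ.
σ = 20.7020

For X ~ Normal(μ, σ), the p-th percentile satisfies x = μ + z_p × σ,
where z_p = Φ⁻¹(p) is the standard normal quantile.

Step 1: z_{0.99} = Φ⁻¹(0.99) = 2.3263

Step 2: Solve for σ:
160.16 = 112 + 2.3263 × σ
σ = (160.16 - 112) / 2.3263
σ = 48.16 / 2.3263
σ = 20.7020

Verification: μ + z × σ = 112 + 2.3263 × 20.7020 = 160.16 ✓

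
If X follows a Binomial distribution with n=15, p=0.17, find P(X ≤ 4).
0.903873

We have X ~ Binomial(n=15, p=0.17).

The CDF gives us P(X ≤ k).

Using the CDF:
P(X ≤ 4) = 0.903873

This means there's approximately a 90.4% chance that X is at most 4.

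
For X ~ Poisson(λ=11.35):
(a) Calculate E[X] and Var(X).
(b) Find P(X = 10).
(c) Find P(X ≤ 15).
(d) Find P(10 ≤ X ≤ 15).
(a) E[X] = 11.3500, Var(X) = 11.3500
(b) P(X = 10) = 0.115068
(c) P(X ≤ 15) = 0.887534
(d) P(10 ≤ X ≤ 15) = 0.583769

We have X ~ Poisson(λ=11.35).

(a) Moments:
E[X] = 11.3500
Var(X) = 11.3500
σ = √Var(X) = 3.3690

(b) Point probability using PMF:
P(X = 10) = 0.115068

(c) Cumulative probability using CDF:
P(X ≤ 15) = F(15) = 0.887534

(d) Range probability:
P(10 ≤ X ≤ 15) = P(X ≤ 15) - P(X ≤ 9)
                   = F(15) - F(9)
                   = 0.887534 - 0.303764
                   = 0.583769

This means approximately 58.4% of outcomes fall in the interval [10, 15].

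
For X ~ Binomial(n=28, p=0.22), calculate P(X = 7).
0.160071

We have X ~ Binomial(n=28, p=0.22).

For a Binomial distribution, the PMF gives us the probability of each outcome.

Using the PMF formula:
P(X = 7) = 0.160071

Rounded to 4 decimal places: 0.1601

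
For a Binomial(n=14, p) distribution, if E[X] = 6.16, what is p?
p = 0.44

For a Binomial(n, p) distribution:
E[X] = n × p

Given n = 14 and E[X] = 6.16:
6.16 = 14 × p
p = 6.16 / 14 = 0.44

Verification: Binomial(14, 0.44) has E[X] = 6.16 ✓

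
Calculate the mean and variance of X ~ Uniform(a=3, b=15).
E[X] = 9.0000, Var(X) = 12.0000

We have X ~ Uniform(a=3, b=15).

For a Uniform distribution with a=3, b=15:

Expected value:
E[X] = 9.0000

Variance:
Var(X) = 12.0000

Standard deviation:
σ = √Var(X) = 3.4641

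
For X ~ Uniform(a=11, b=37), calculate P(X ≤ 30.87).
0.764231

We have X ~ Uniform(a=11, b=37).

The CDF gives us P(X ≤ k).

Using the CDF:
P(X ≤ 30.87) = 0.764231

This means there's approximately a 76.4% chance that X is at most 30.87.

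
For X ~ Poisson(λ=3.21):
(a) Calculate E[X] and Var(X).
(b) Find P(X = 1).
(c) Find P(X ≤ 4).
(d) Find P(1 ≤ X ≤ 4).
(a) E[X] = 3.2100, Var(X) = 3.2100
(b) P(X = 1) = 0.129545
(c) P(X ≤ 4) = 0.778829
(d) P(1 ≤ X ≤ 4) = 0.738473

We have X ~ Poisson(λ=3.21).

(a) Moments:
E[X] = 3.2100
Var(X) = 3.2100
σ = √Var(X) = 1.7916

(b) Point probability using PMF:
P(X = 1) = 0.129545

(c) Cumulative probability using CDF:
P(X ≤ 4) = F(4) = 0.778829

(d) Range probability:
P(1 ≤ X ≤ 4) = P(X ≤ 4) - P(X ≤ 0)
                   = F(4) - F(0)
                   = 0.778829 - 0.040357
                   = 0.738473

This means approximately 73.8% of outcomes fall in the interval [1, 4].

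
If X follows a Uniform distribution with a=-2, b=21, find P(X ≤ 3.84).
0.253913

We have X ~ Uniform(a=-2, b=21).

The CDF gives us P(X ≤ k).

Using the CDF:
P(X ≤ 3.84) = 0.253913

This means there's approximately a 25.4% chance that X is at most 3.84.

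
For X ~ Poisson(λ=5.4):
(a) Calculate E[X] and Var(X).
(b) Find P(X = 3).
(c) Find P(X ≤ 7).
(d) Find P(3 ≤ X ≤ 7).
(a) E[X] = 5.4000, Var(X) = 5.4000
(b) P(X = 3) = 0.118533
(c) P(X ≤ 7) = 0.821659
(d) P(3 ≤ X ≤ 7) = 0.726901

We have X ~ Poisson(λ=5.4).

(a) Moments:
E[X] = 5.4000
Var(X) = 5.4000
σ = √Var(X) = 2.3238

(b) Point probability using PMF:
P(X = 3) = 0.118533

(c) Cumulative probability using CDF:
P(X ≤ 7) = F(7) = 0.821659

(d) Range probability:
P(3 ≤ X ≤ 7) = P(X ≤ 7) - P(X ≤ 2)
                   = F(7) - F(2)
                   = 0.821659 - 0.094758
                   = 0.726901

This means approximately 72.7% of outcomes fall in the interval [3, 7].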